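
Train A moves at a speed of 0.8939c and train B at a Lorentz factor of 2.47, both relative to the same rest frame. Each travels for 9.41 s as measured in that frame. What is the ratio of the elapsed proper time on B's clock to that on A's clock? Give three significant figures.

A: γ = 1/√(1 − 0.8939²) = 1/√0.2009 = 2.231. B: γ = 2.47.
τ_A/τ_B = γ_B/γ_A = 2.470/2.231 = 1.107, so τ_B/τ_A = 0.9032.

τ_B/τ_A = 0.903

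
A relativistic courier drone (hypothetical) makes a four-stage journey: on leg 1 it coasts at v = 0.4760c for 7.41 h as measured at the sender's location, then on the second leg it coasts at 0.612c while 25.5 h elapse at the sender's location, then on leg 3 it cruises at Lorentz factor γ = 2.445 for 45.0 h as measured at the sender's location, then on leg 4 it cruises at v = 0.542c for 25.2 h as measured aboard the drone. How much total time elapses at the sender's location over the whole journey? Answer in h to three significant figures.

Leg 1: 7.41 h is already measured at the sender's location.
Leg 2: 25.5 h is already measured at the sender's location.
Leg 3: 45.0 h is already measured at the sender's location.
Leg 4: γ = 1/√(1 − 0.542²) = 1/√0.7062 = 1.190; Δt_4 = 1.190 × 25.2 = 29.99 h.
Total: 7.410 + 25.50 + 45.00 + 29.99 h.

Δt = 108 h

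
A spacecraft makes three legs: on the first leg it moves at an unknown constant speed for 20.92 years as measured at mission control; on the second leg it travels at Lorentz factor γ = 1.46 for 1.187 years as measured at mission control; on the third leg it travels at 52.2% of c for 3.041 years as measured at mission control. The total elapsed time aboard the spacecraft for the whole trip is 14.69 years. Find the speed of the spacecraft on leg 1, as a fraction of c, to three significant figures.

Leg 1: speed unknown; τ_1 = 20.92/γ_1.
Leg 2: γ = 1.46; τ_2 = 1.187/1.460 = 0.8130 years.
Leg 3: β = 0.522; γ = 1/√(1 − 0.522²) = 1/√0.7275 = 1.172; τ_3 = 3.041/1.172 = 2.594 years.
Total proper time: τ_1 + 0.8130 + 2.594 = 14.69, so τ_1 = 14.69 − 3.407 = 11.28 years.
γ_1 = 20.92/11.28 = 1.854; β = √(1 − 1/γ²) = √0.7091.

β = 0.842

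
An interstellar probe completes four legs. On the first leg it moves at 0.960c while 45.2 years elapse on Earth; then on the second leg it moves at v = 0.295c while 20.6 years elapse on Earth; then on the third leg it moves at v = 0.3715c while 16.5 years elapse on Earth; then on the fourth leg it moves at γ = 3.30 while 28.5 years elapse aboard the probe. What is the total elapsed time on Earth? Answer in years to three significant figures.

Leg 1: 45.2 years is already measured on Earth.
Leg 2: 20.6 years is already measured on Earth.
Leg 3: 16.5 years is already measured on Earth.
Leg 4: γ = 3.30; Δt_4 = 3.300 × 28.5 = 94.05 years.
Total: 45.20 + 20.60 + 16.50 + 94.05 years.

Δt = 176 years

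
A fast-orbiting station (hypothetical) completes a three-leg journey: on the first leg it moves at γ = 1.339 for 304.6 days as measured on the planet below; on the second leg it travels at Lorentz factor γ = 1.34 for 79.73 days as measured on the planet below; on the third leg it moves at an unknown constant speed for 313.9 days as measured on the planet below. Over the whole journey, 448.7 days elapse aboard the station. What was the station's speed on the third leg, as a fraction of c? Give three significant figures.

β = 0.857

Leg 1: γ = 1.339; τ_1 = 304.6/1.339 = 227.5 days.
Leg 2: γ = 1.34; τ_2 = 79.73/1.340 = 59.50 days.
Leg 3: speed unknown; τ_3 = 313.9/γ_3.
Total proper time: 227.5 + 59.50 + τ_3 = 448.7, so τ_3 = 448.7 − 287.0 = 161.7 days.
γ_3 = 313.9/161.7 = 1.941; β = √(1 − 1/γ²) = √0.7346.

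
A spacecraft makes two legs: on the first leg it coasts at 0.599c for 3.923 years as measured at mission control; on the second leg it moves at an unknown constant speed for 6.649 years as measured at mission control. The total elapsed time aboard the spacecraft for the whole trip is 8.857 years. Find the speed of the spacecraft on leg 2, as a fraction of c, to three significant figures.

β = 0.511

Leg 1: γ = 1/√(1 − 0.599²) = 1/√0.6412 = 1.249; τ_1 = 3.923/1.249 = 3.141 years.
Leg 2: speed unknown; τ_2 = 6.649/γ_2.
Total proper time: 3.141 + τ_2 = 8.857, so τ_2 = 8.857 − 3.141 = 5.716 years.
γ_2 = 6.649/5.716 = 1.163; β = √(1 − 1/γ²) = √0.2610.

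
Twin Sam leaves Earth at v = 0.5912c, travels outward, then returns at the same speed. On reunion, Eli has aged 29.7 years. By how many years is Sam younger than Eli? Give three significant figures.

Δt − τ = 5.75 years

γ = 1/√(1 − 0.5912²) = 1/√0.6505 = 1.240
Sam's elapsed proper time: τ = 29.7/1.240 = 23.95 years.
Age gap = Δt − τ = 29.7 − 23.95 years.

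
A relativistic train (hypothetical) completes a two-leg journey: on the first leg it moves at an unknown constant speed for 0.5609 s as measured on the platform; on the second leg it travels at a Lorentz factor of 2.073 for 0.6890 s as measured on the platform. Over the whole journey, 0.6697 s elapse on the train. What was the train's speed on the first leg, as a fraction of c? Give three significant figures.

Leg 1: speed unknown; τ_1 = 0.5609/γ_1.
Leg 2: γ = 2.073; τ_2 = 0.6890/2.073 = 0.3324 s.
Total proper time: τ_1 + 0.3324 = 0.6697, so τ_1 = 0.6697 − 0.3324 = 0.3373 s.
γ_1 = 0.5609/0.3373 = 1.663; β = √(1 − 1/γ²) = √0.6383.

β = 0.799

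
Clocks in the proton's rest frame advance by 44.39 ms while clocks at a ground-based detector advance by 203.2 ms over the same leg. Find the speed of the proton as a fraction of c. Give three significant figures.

The proper time is measured in the proton's rest frame (both events occur at the proton's location); Δt is measured at a ground-based detector. γ = Δt/τ = 203.2/44.39 = 4.578.
β = √(1 − 1/γ²) = √(1 − 0.04772) = √0.9523

β = 0.976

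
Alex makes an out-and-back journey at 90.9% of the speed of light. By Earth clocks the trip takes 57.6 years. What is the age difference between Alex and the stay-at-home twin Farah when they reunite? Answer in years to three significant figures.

Δt − τ = 33.6 years

β = 0.909; γ = 1/√(1 − 0.909²) = 1/√0.1737 = 2.399
Alex's elapsed proper time: τ = 57.6/2.399 = 24.01 years.
Age gap = Δt − τ = 57.6 − 24.01 years.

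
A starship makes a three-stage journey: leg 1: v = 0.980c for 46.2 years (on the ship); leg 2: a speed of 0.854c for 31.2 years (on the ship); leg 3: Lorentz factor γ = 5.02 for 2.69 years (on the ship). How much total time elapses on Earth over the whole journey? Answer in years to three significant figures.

Δt = 306 years

Leg 1: γ = 1/√(1 − 0.980²) = 1/√0.03960 = 5.025; Δt_1 = 5.025 × 46.2 = 232.2 years.
Leg 2: γ = 1/√(1 − 0.854²) = 1/√0.2707 = 1.922; Δt_2 = 1.922 × 31.2 = 59.97 years.
Leg 3: γ = 5.02; Δt_3 = 5.020 × 2.69 = 13.50 years.
Total: 232.2 + 59.97 + 13.50 years.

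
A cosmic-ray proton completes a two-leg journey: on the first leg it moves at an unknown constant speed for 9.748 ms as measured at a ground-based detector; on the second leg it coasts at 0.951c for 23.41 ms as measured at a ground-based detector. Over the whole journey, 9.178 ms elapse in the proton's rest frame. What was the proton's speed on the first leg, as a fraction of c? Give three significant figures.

β = 0.980

Leg 1: speed unknown; τ_1 = 9.748/γ_1.
Leg 2: γ = 1/√(1 − 0.951²) = 1/√0.09560 = 3.234; τ_2 = 23.41/3.234 = 7.238 ms.
Total proper time: τ_1 + 7.238 = 9.178, so τ_1 = 9.178 − 7.238 = 1.940 ms.
γ_1 = 9.748/1.940 = 5.025; β = √(1 − 1/γ²) = √0.9604.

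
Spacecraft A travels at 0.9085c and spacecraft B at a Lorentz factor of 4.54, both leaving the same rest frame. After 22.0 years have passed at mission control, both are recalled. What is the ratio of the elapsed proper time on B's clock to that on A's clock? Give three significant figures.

A: γ = 1/√(1 − 0.9085²) = 1/√0.1746 = 2.393. B: γ = 4.54.
τ_A/τ_B = γ_B/γ_A = 4.540/2.393 = 1.897, so τ_B/τ_A = 0.5271.

τ_B/τ_A = 0.527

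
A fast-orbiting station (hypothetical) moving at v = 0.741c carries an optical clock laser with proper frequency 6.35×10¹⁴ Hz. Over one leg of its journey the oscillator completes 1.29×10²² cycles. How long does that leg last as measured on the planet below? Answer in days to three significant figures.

γ = 1/√(1 − 0.741²) = 1/√0.4509 = 1.489
Proper time for N cycles: τ = N/f = 1.29×10²²/(6.35×10¹⁴) = 2.031×10⁷ s = 235.1 days.
Lab-frame duration Δt = γτ = 1.489 × 235.1 = 350.1 days.

Δt = 350 days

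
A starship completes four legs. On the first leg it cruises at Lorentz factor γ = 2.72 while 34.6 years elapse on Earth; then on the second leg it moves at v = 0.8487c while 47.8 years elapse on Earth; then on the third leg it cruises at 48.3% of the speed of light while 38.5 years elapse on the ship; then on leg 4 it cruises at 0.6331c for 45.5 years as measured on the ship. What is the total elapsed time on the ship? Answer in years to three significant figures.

τ = 122 years

Leg 1: γ = 2.72; τ_1 = 34.6/2.720 = 12.72 years.
Leg 2: γ = 1/√(1 − 0.8487²) = 1/√0.2797 = 1.891; τ_2 = 47.8/1.891 = 25.28 years.
Leg 3: 38.5 years is already measured on the ship.
Leg 4: 45.5 years is already measured on the ship.
Total: 12.72 + 25.28 + 38.50 + 45.50 years.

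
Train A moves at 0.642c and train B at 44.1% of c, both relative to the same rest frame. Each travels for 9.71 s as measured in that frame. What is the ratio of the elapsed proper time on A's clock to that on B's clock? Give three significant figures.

A: γ = 1/√(1 − 0.642²) = 1/√0.5878 = 1.304. B: β = 0.441; γ = 1/√(1 − 0.441²) = 1/√0.8055 = 1.114.
τ_A/τ_B = γ_B/γ_A = 1.114/1.304 = 0.8543, so τ_A/τ_B = 0.8543.

τ_A/τ_B = 0.854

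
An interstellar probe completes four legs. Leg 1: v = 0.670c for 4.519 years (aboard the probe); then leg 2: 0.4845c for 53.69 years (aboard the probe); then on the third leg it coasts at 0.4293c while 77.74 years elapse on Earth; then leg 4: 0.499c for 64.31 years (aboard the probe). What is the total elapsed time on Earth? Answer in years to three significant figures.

Δt = 219 years

Leg 1: γ = 1/√(1 − 0.670²) = 1/√0.5511 = 1.347; Δt_1 = 1.347 × 4.519 = 6.087 years.
Leg 2: γ = 1/√(1 − 0.4845²) = 1/√0.7653 = 1.143; Δt_2 = 1.143 × 53.69 = 61.37 years.
Leg 3: 77.74 years is already measured on Earth.
Leg 4: γ = 1/√(1 − 0.499²) = 1/√0.7510 = 1.154; Δt_4 = 1.154 × 64.31 = 74.21 years.
Total: 6.087 + 61.37 + 77.74 + 74.21 years.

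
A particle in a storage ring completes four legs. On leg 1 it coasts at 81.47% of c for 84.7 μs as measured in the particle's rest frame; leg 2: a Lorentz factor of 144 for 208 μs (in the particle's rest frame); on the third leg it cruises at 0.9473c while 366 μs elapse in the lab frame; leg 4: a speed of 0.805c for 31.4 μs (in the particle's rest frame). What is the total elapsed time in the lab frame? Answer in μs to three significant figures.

Leg 1: β = 0.8147; γ = 1/√(1 − 0.8147²) = 1/√0.3363 = 1.724; Δt_1 = 1.724 × 84.7 = 146.1 μs.
Leg 2: γ = 144; Δt_2 = 144.0 × 208 = 2.995×10⁴ μs.
Leg 3: 366 μs is already measured in the lab frame.
Leg 4: γ = 1/√(1 − 0.805²) = 1/√0.3520 = 1.686; Δt_4 = 1.686 × 31.4 = 52.93 μs.
Total: 146.1 + 2.995×10⁴ + 366.0 + 52.93 μs.

Δt = 3.05×10⁴ μs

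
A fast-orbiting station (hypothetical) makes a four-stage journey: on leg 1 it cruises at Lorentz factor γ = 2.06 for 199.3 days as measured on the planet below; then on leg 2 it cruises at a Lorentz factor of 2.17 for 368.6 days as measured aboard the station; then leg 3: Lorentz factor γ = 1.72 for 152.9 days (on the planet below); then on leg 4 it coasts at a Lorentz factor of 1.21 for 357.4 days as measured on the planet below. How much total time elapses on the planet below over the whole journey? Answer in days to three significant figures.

Leg 1: 199.3 days is already measured on the planet below.
Leg 2: γ = 2.17; Δt_2 = 2.170 × 368.6 = 799.9 days.
Leg 3: 152.9 days is already measured on the planet below.
Leg 4: 357.4 days is already measured on the planet below.
Total: 199.3 + 799.9 + 152.9 + 357.4 days.

Δt = 1510 days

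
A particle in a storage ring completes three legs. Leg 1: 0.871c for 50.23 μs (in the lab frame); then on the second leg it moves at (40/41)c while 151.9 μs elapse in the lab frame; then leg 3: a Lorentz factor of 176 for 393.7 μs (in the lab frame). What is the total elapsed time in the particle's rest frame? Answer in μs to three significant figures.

τ = 60.3 μs

Leg 1: γ = 1/√(1 − 0.871²) = 1/√0.2414 = 2.035; τ_1 = 50.23/2.035 = 24.68 μs.
Leg 2: γ = 1/√(1 − (40/41)²) = 41/9 ≈ 4.556; τ_2 = 151.9/4.556 = 33.34 μs.
Leg 3: γ = 176; τ_3 = 393.7/176.0 = 2.237 μs.
Total: 24.68 + 33.34 + 2.237 μs.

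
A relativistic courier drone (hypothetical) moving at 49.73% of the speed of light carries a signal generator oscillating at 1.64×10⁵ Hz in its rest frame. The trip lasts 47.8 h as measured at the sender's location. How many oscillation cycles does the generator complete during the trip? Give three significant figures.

β = 0.4973; γ = 1/√(1 − 0.4973²) = 1/√0.7527 = 1.153
The oscillator's own cycle count is N = f × τ where τ is the proper time aboard the drone. τ = Δt/γ = 47.8/1.153 = 41.47 h = 1.493×10⁵ s.
N = 1.64×10⁵ × 1.493×10⁵ = 2.448×10¹⁰.

N = 2.45×10¹⁰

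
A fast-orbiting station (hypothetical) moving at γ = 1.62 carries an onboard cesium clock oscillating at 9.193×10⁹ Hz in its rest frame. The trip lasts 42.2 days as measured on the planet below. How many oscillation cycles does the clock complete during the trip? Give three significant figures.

N = 2.07×10¹⁶

γ = 1.62
The oscillator's own cycle count is N = f × τ where τ is the proper time aboard the station. τ = Δt/γ = 42.2/1.620 = 26.05 days = 2.251×10⁶ s.
N = 9.193×10⁹ × 2.251×10⁶ = 2.069×10¹⁶.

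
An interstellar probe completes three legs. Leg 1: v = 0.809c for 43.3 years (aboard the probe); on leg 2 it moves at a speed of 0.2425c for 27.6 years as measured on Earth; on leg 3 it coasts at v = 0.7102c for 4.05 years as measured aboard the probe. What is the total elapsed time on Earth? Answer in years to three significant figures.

Leg 1: γ = 1/√(1 − 0.809²) = 1/√0.3455 = 1.701; Δt_1 = 1.701 × 43.3 = 73.66 years.
Leg 2: 27.6 years is already measured on Earth.
Leg 3: γ = 1/√(1 − 0.7102²) = 1/√0.4956 = 1.420; Δt_3 = 1.420 × 4.05 = 5.753 years.
Total: 73.66 + 27.60 + 5.753 years.

Δt = 107 years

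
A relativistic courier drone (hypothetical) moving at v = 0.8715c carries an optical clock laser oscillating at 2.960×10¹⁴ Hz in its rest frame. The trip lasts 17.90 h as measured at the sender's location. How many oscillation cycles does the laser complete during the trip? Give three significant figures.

N = 9.35×10¹⁸

γ = 1/√(1 − 0.8715²) = 1/√0.2405 = 2.039
The oscillator's own cycle count is N = f × τ where τ is the proper time aboard the drone. τ = Δt/γ = 17.90/2.039 = 8.778 h = 3.160×10⁴ s.
N = 2.960×10¹⁴ × 3.160×10⁴ = 9.354×10¹⁸.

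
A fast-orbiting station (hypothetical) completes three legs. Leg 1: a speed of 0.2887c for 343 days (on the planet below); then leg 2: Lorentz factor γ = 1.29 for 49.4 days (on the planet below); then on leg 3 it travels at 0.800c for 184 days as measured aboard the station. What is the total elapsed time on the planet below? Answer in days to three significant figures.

Δt = 699 days

Leg 1: 343 days is already measured on the planet below.
Leg 2: 49.4 days is already measured on the planet below.
Leg 3: γ = 1/√(1 − 0.800²) = 5/3 ≈ 1.667; Δt_3 = 1.667 × 184 = 306.7 days.
Total: 343.0 + 49.40 + 306.7 days.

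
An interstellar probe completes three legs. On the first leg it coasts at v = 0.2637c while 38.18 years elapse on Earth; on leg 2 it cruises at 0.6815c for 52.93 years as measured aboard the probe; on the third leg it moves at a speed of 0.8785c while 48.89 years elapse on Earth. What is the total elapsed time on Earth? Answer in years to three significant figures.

Leg 1: 38.18 years is already measured on Earth.
Leg 2: γ = 1/√(1 − 0.6815²) = 1/√0.5356 = 1.366; Δt_2 = 1.366 × 52.93 = 72.33 years.
Leg 3: 48.89 years is already measured on Earth.
Total: 38.18 + 72.33 + 48.89 years.

Δt = 159 years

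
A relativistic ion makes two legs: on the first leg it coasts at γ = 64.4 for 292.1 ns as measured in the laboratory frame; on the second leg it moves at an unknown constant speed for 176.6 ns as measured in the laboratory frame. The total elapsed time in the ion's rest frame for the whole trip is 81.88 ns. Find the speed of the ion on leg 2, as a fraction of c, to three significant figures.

Leg 1: γ = 64.4; τ_1 = 292.1/64.40 = 4.536 ns.
Leg 2: speed unknown; τ_2 = 176.6/γ_2.
Total proper time: 4.536 + τ_2 = 81.88, so τ_2 = 81.88 − 4.536 = 77.34 ns.
γ_2 = 176.6/77.34 = 2.283; β = √(1 − 1/γ²) = √0.8082.

β = 0.899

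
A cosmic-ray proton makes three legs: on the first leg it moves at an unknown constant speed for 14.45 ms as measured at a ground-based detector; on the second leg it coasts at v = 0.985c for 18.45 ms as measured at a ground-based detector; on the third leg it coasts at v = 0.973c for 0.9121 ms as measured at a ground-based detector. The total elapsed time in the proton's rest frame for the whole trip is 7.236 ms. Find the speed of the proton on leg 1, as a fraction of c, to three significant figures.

β = 0.964

Leg 1: speed unknown; τ_1 = 14.45/γ_1.
Leg 2: γ = 1/√(1 − 0.985²) = 1/√0.02977 = 5.795; τ_2 = 18.45/5.795 = 3.184 ms.
Leg 3: γ = 1/√(1 − 0.973²) = 1/√0.05327 = 4.333; τ_3 = 0.9121/4.333 = 0.2105 ms.
Total proper time: τ_1 + 3.184 + 0.2105 = 7.236, so τ_1 = 7.236 − 3.394 = 3.842 ms.
γ_1 = 14.45/3.842 = 3.761; β = √(1 − 1/γ²) = √0.9293.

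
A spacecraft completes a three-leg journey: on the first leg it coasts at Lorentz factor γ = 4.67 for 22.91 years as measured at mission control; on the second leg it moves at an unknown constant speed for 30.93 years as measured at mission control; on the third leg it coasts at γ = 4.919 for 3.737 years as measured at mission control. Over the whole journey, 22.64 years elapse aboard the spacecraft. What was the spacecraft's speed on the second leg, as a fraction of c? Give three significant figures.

Leg 1: γ = 4.67; τ_1 = 22.91/4.670 = 4.906 years.
Leg 2: speed unknown; τ_2 = 30.93/γ_2.
Leg 3: γ = 4.919; τ_3 = 3.737/4.919 = 0.7597 years.
Total proper time: 4.906 + τ_2 + 0.7597 = 22.64, so τ_2 = 22.64 − 5.665 = 16.97 years.
γ_2 = 30.93/16.97 = 1.822; β = √(1 − 1/γ²) = √0.6988.

β = 0.836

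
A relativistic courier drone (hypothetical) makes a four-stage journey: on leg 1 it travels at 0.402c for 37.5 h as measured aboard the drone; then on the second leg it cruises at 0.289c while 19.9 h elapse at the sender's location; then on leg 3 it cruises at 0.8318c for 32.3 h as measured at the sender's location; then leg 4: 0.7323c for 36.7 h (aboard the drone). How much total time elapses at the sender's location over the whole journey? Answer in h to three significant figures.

Leg 1: γ = 1/√(1 − 0.402²) = 1/√0.8384 = 1.092; Δt_1 = 1.092 × 37.5 = 40.95 h.
Leg 2: 19.9 h is already measured at the sender's location.
Leg 3: 32.3 h is already measured at the sender's location.
Leg 4: γ = 1/√(1 − 0.7323²) = 1/√0.4637 = 1.468; Δt_4 = 1.468 × 36.7 = 53.89 h.
Total: 40.95 + 19.90 + 32.30 + 53.89 h.

Δt = 147 h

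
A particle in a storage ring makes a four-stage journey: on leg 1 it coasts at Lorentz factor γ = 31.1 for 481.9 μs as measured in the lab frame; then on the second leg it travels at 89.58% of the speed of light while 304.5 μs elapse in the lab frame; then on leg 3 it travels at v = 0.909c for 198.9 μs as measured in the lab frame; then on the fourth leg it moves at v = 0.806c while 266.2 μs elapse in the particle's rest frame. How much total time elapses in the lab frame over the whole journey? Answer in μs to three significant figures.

Δt = 1440 μs

Leg 1: 481.9 μs is already measured in the lab frame.
Leg 2: 304.5 μs is already measured in the lab frame.
Leg 3: 198.9 μs is already measured in the lab frame.
Leg 4: γ = 1/√(1 − 0.806²) = 1/√0.3504 = 1.689; Δt_4 = 1.689 × 266.2 = 449.7 μs.
Total: 481.9 + 304.5 + 198.9 + 449.7 μs.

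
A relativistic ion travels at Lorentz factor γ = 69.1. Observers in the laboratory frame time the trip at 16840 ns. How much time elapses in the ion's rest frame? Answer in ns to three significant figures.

γ = 69.1
The interval measured in the laboratory frame is the dilated one; the clock in the ion's rest frame measures the proper time τ = Δt/γ = 16840/69.10 ns.

τ = 244 ns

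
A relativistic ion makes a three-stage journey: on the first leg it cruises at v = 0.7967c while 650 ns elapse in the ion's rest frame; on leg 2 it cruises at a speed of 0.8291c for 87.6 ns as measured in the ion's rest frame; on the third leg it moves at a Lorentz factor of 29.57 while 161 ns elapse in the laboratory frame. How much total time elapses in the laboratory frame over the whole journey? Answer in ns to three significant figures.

Leg 1: γ = 1/√(1 − 0.7967²) = 1/√0.3653 = 1.655; Δt_1 = 1.655 × 650 = 1075 ns.
Leg 2: γ = 1/√(1 − 0.8291²) = 1/√0.3126 = 1.789; Δt_2 = 1.789 × 87.6 = 156.7 ns.
Leg 3: 161 ns is already measured in the laboratory frame.
Total: 1075 + 156.7 + 161.0 ns.

Δt = 1390 ns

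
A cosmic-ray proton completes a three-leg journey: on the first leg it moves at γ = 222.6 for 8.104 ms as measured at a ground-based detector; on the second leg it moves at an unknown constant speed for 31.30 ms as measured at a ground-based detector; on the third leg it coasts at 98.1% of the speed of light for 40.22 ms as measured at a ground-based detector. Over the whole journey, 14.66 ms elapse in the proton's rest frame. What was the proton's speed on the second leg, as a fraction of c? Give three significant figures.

β = 0.976

Leg 1: γ = 222.6; τ_1 = 8.104/222.6 = 0.03641 ms.
Leg 2: speed unknown; τ_2 = 31.30/γ_2.
Leg 3: β = 0.981; γ = 1/√(1 − 0.981²) = 1/√0.03764 = 5.154; τ_3 = 40.22/5.154 = 7.803 ms.
Total proper time: 0.03641 + τ_2 + 7.803 = 14.66, so τ_2 = 14.66 − 7.839 = 6.821 ms.
γ_2 = 31.30/6.821 = 4.589; β = √(1 − 1/γ²) = √0.9525.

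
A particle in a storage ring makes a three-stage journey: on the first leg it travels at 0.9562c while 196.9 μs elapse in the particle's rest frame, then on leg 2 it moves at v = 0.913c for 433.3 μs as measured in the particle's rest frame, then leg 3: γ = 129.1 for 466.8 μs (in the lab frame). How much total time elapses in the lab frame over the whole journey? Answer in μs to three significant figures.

Leg 1: γ = 1/√(1 − 0.9562²) = 1/√0.08568 = 3.416; Δt_1 = 3.416 × 196.9 = 672.7 μs.
Leg 2: γ = 1/√(1 − 0.913²) = 1/√0.1664 = 2.451; Δt_2 = 2.451 × 433.3 = 1062 μs.
Leg 3: 466.8 μs is already measured in the lab frame.
Total: 672.7 + 1062 + 466.8 μs.

Δt = 2200 μs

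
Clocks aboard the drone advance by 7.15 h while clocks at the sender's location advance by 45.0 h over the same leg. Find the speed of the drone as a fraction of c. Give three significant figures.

The proper time is measured aboard the drone (both events occur at the drone's location); Δt is measured at the sender's location. γ = Δt/τ = 45.0/7.15 = 6.294.
β = √(1 − 1/γ²) = √(1 − 0.02525) = √0.9748

v = 0.987c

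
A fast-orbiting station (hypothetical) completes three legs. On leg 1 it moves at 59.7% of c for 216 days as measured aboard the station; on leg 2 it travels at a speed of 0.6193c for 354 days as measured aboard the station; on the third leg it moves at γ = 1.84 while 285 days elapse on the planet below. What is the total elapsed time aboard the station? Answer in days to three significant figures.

τ = 725 days

Leg 1: 216 days is already measured aboard the station.
Leg 2: 354 days is already measured aboard the station.
Leg 3: γ = 1.84; τ_3 = 285/1.840 = 154.9 days.
Total: 216.0 + 354.0 + 154.9 days.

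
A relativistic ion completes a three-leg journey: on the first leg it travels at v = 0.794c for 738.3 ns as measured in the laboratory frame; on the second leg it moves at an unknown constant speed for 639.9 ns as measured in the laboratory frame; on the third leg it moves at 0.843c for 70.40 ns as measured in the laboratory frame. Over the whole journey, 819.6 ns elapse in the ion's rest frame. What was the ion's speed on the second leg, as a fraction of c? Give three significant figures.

β = 0.854

Leg 1: γ = 1/√(1 − 0.794²) = 1/√0.3696 = 1.645; τ_1 = 738.3/1.645 = 448.8 ns.
Leg 2: speed unknown; τ_2 = 639.9/γ_2.
Leg 3: γ = 1/√(1 − 0.843²) = 1/√0.2894 = 1.859; τ_3 = 70.40/1.859 = 37.87 ns.
Total proper time: 448.8 + τ_2 + 37.87 = 819.6, so τ_2 = 819.6 − 486.7 = 332.9 ns.
γ_2 = 639.9/332.9 = 1.922; β = √(1 − 1/γ²) = √0.7293.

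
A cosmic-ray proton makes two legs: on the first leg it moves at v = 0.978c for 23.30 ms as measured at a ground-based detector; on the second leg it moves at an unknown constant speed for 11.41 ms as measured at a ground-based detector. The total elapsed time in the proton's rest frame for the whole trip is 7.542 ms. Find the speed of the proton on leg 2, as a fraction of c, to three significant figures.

Leg 1: γ = 1/√(1 − 0.978²) = 1/√0.04352 = 4.794; τ_1 = 23.30/4.794 = 4.860 ms.
Leg 2: speed unknown; τ_2 = 11.41/γ_2.
Total proper time: 4.860 + τ_2 = 7.542, so τ_2 = 7.542 − 4.860 = 2.682 ms.
γ_2 = 11.41/2.682 = 4.255; β = √(1 − 1/γ²) = √0.9448.

β = 0.972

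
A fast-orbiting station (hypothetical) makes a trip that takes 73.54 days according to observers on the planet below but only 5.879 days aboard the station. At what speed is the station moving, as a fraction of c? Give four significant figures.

β = 0.9968

The proper time is measured aboard the station (both events occur at the station's location); Δt is measured on the planet below. γ = Δt/τ = 73.54/5.879 = 12.51.
β = √(1 − 1/γ²) = √(1 − 0.006391) = √0.9936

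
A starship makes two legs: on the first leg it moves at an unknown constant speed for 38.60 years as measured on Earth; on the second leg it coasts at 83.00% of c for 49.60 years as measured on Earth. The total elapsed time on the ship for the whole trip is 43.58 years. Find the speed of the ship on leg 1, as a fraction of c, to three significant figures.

Leg 1: speed unknown; τ_1 = 38.60/γ_1.
Leg 2: β = 0.8300; γ = 1/√(1 − 0.8300²) = 1/√0.3111 = 1.793; τ_2 = 49.60/1.793 = 27.67 years.
Total proper time: τ_1 + 27.67 = 43.58, so τ_1 = 43.58 − 27.67 = 15.91 years.
γ_1 = 38.60/15.91 = 2.425; β = √(1 − 1/γ²) = √0.8300.

β = 0.911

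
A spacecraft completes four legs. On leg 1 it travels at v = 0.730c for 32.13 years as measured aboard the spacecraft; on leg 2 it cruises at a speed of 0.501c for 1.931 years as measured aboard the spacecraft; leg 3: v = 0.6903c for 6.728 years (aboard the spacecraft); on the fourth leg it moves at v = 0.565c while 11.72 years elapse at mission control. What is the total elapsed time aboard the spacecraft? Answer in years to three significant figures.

τ = 50.5 years

Leg 1: 32.13 years is already measured aboard the spacecraft.
Leg 2: 1.931 years is already measured aboard the spacecraft.
Leg 3: 6.728 years is already measured aboard the spacecraft.
Leg 4: γ = 1/√(1 − 0.565²) = 1/√0.6808 = 1.212; τ_4 = 11.72/1.212 = 9.670 years.
Total: 32.13 + 1.931 + 6.728 + 9.670 years.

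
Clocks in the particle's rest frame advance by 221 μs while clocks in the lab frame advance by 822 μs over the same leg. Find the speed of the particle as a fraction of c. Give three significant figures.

The proper time is measured in the particle's rest frame (both events occur at the particle's location); Δt is measured in the lab frame. γ = Δt/τ = 822/221 = 3.719.
β = √(1 − 1/γ²) = √(1 − 0.07228) = √0.9277

β = 0.963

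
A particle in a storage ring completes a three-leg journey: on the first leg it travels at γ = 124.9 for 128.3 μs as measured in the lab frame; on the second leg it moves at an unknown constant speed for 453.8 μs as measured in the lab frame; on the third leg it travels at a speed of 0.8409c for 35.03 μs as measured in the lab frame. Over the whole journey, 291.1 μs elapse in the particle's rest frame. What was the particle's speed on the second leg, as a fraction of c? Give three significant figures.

Leg 1: γ = 124.9; τ_1 = 128.3/124.9 = 1.027 μs.
Leg 2: speed unknown; τ_2 = 453.8/γ_2.
Leg 3: γ = 1/√(1 − 0.8409²) = 1/√0.2929 = 1.848; τ_3 = 35.03/1.848 = 18.96 μs.
Total proper time: 1.027 + τ_2 + 18.96 = 291.1, so τ_2 = 291.1 − 19.99 = 271.1 μs.
γ_2 = 453.8/271.1 = 1.674; β = √(1 − 1/γ²) = √0.6431.

β = 0.802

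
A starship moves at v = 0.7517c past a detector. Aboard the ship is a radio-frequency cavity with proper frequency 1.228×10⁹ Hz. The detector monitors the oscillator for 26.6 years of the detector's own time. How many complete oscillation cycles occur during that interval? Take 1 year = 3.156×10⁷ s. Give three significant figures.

N = 6.80×10¹⁷

γ = 1/√(1 − 0.7517²) = 1/√0.4349 = 1.516
During 26.6 years of lab time, the oscillator's proper time advances by τ = Δt/γ = 26.6/1.516 = 17.54 years = 5.537×10⁸ s.
N = f × τ = 1.228×10⁹ × 5.537×10⁸ = 6.799×10¹⁷.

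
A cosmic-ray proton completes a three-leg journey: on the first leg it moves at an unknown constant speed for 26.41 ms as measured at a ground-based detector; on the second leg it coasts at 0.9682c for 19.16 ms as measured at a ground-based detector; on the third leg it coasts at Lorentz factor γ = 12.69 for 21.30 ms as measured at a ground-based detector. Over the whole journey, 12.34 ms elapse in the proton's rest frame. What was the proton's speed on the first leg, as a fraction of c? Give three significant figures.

Leg 1: speed unknown; τ_1 = 26.41/γ_1.
Leg 2: γ = 1/√(1 − 0.9682²) = 1/√0.06259 = 3.997; τ_2 = 19.16/3.997 = 4.793 ms.
Leg 3: γ = 12.69; τ_3 = 21.30/12.69 = 1.678 ms.
Total proper time: τ_1 + 4.793 + 1.678 = 12.34, so τ_1 = 12.34 − 6.472 = 5.868 ms.
γ_1 = 26.41/5.868 = 4.501; β = √(1 − 1/γ²) = √0.9506.

β = 0.975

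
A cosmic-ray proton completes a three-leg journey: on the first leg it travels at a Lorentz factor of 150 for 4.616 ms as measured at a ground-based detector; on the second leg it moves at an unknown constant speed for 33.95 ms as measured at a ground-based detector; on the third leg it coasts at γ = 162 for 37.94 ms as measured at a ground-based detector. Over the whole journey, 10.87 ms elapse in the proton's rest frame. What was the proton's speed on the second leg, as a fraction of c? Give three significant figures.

Leg 1: γ = 150; τ_1 = 4.616/150.0 = 0.03077 ms.
Leg 2: speed unknown; τ_2 = 33.95/γ_2.
Leg 3: γ = 162; τ_3 = 37.94/162.0 = 0.2342 ms.
Total proper time: 0.03077 + τ_2 + 0.2342 = 10.87, so τ_2 = 10.87 − 0.2650 = 10.61 ms.
γ_2 = 33.95/10.61 = 3.201; β = √(1 − 1/γ²) = √0.9024.

β = 0.950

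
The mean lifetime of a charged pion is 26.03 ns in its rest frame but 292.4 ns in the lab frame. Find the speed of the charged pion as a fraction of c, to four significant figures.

γ = Δt/τ₀ = 292.4/26.03 = 11.23
β = √(1 − 1/γ²) = √(1 − 0.007925) = √0.9921

β = 0.9960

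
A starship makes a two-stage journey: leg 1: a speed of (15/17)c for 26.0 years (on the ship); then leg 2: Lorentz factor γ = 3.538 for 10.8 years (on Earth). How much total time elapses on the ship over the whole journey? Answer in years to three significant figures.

Leg 1: 26.0 years is already measured on the ship.
Leg 2: γ = 3.538; τ_2 = 10.8/3.538 = 3.053 years.
Total: 26.00 + 3.053 years.

τ = 29.1 years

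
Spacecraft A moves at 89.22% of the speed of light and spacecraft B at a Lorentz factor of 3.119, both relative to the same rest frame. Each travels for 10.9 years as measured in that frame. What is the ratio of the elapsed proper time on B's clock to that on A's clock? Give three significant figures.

τ_B/τ_A = 0.710

A: β = 0.8922; γ = 1/√(1 − 0.8922²) = 1/√0.2040 = 2.214. B: γ = 3.119.
τ_A/τ_B = γ_B/γ_A = 3.119/2.214 = 1.409, so τ_B/τ_A = 0.7099.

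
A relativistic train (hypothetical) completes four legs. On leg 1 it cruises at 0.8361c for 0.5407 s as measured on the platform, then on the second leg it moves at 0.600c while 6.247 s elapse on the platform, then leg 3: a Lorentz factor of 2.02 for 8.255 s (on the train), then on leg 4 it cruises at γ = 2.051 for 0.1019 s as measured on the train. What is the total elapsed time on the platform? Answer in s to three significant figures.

Leg 1: 0.5407 s is already measured on the platform.
Leg 2: 6.247 s is already measured on the platform.
Leg 3: γ = 2.02; Δt_3 = 2.020 × 8.255 = 16.68 s.
Leg 4: γ = 2.051; Δt_4 = 2.051 × 0.1019 = 0.2090 s.
Total: 0.5407 + 6.247 + 16.68 + 0.2090 s.

Δt = 23.7 s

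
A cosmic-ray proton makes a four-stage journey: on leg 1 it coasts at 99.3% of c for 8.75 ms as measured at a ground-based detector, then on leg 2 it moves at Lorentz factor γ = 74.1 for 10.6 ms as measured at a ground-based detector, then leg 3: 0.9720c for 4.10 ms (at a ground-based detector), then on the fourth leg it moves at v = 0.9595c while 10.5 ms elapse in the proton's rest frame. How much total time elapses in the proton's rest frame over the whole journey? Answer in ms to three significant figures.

τ = 12.6 ms

Leg 1: β = 0.993; γ = 1/√(1 − 0.993²) = 1/√0.01395 = 8.466; τ_1 = 8.75/8.466 = 1.034 ms.
Leg 2: γ = 74.1; τ_2 = 10.6/74.10 = 0.1430 ms.
Leg 3: γ = 1/√(1 − 0.9720²) = 1/√0.05522 = 4.256; τ_3 = 4.10/4.256 = 0.9634 ms.
Leg 4: 10.5 ms is already measured in the proton's rest frame.
Total: 1.034 + 0.1430 + 0.9634 + 10.50 ms.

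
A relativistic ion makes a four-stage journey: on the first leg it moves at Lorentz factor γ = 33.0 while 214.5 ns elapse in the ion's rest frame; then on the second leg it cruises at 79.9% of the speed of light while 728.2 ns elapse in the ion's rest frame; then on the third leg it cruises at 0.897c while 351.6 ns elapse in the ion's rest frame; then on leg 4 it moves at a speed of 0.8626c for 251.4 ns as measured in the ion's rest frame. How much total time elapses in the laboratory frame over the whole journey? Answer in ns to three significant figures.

Leg 1: γ = 33.0; Δt_1 = 33.00 × 214.5 = 7078 ns.
Leg 2: β = 0.799; γ = 1/√(1 − 0.799²) = 1/√0.3616 = 1.663; Δt_2 = 1.663 × 728.2 = 1211 ns.
Leg 3: γ = 1/√(1 − 0.897²) = 1/√0.1954 = 2.262; Δt_3 = 2.262 × 351.6 = 795.4 ns.
Leg 4: γ = 1/√(1 − 0.8626²) = 1/√0.2559 = 1.977; Δt_4 = 1.977 × 251.4 = 496.9 ns.
Total: 7078 + 1211 + 795.4 + 496.9 ns.

Δt = 9580 ns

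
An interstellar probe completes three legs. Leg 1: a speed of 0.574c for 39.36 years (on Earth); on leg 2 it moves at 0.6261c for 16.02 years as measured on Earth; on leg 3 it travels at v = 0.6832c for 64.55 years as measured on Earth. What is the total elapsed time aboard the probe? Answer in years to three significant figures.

τ = 91.9 years

Leg 1: γ = 1/√(1 − 0.574²) = 1/√0.6705 = 1.221; τ_1 = 39.36/1.221 = 32.23 years.
Leg 2: γ = 1/√(1 − 0.6261²) = 1/√0.6080 = 1.282; τ_2 = 16.02/1.282 = 12.49 years.
Leg 3: γ = 1/√(1 − 0.6832²) = 1/√0.5332 = 1.369; τ_3 = 64.55/1.369 = 47.14 years.
Total: 32.23 + 12.49 + 47.14 years.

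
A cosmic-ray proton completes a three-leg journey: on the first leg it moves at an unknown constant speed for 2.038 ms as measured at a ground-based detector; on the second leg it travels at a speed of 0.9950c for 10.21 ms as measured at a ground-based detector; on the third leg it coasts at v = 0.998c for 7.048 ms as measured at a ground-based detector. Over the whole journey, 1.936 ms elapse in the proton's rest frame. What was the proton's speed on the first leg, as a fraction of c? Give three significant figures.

Leg 1: speed unknown; τ_1 = 2.038/γ_1.
Leg 2: γ = 1/√(1 − 0.9950²) = 1/√0.009975 = 10.01; τ_2 = 10.21/10.01 = 1.020 ms.
Leg 3: γ = 1/√(1 − 0.998²) = 1/√0.003996 = 15.82; τ_3 = 7.048/15.82 = 0.4455 ms.
Total proper time: τ_1 + 1.020 + 0.4455 = 1.936, so τ_1 = 1.936 − 1.465 = 0.4707 ms.
γ_1 = 2.038/0.4707 = 4.329; β = √(1 − 1/γ²) = √0.9466.

β = 0.973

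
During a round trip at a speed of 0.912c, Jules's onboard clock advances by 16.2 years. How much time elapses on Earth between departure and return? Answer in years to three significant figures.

Δt = 39.5 years

γ = 1/√(1 − 0.912²) = 1/√0.1683 = 2.438
Earth-frame duration is the dilated interval: Δt = γτ = 2.438 × 16.2 years.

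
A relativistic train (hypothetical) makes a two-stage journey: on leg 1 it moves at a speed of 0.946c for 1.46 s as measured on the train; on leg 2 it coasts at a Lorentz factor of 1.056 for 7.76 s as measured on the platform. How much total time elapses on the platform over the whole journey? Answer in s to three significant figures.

Leg 1: γ = 1/√(1 − 0.946²) = 1/√0.1051 = 3.085; Δt_1 = 3.085 × 1.46 = 4.504 s.
Leg 2: 7.76 s is already measured on the platform.
Total: 4.504 + 7.760 s.

Δt = 12.3 s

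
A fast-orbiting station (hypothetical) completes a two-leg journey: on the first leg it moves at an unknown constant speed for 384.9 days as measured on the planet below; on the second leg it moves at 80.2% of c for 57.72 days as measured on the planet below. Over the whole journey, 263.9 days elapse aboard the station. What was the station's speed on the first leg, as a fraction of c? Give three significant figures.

β = 0.803

Leg 1: speed unknown; τ_1 = 384.9/γ_1.
Leg 2: β = 0.802; γ = 1/√(1 − 0.802²) = 1/√0.3568 = 1.674; τ_2 = 57.72/1.674 = 34.48 days.
Total proper time: τ_1 + 34.48 = 263.9, so τ_1 = 263.9 − 34.48 = 229.4 days.
γ_1 = 384.9/229.4 = 1.678; β = √(1 − 1/γ²) = √0.6447.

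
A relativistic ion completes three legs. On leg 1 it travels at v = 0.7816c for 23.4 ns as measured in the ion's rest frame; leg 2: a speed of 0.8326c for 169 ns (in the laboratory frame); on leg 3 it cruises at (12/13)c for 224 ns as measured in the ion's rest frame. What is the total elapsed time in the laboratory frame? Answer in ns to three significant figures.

Leg 1: γ = 1/√(1 − 0.7816²) = 1/√0.3891 = 1.603; Δt_1 = 1.603 × 23.4 = 37.51 ns.
Leg 2: 169 ns is already measured in the laboratory frame.
Leg 3: γ = 1/√(1 − (12/13)²) = 13/5 = 2.600; Δt_3 = 2.600 × 224 = 582.4 ns.
Total: 37.51 + 169.0 + 582.4 ns.

Δt = 789 ns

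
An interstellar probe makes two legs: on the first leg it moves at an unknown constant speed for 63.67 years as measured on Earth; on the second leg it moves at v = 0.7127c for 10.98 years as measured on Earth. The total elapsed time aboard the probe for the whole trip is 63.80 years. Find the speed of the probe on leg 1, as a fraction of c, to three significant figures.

Leg 1: speed unknown; τ_1 = 63.67/γ_1.
Leg 2: γ = 1/√(1 − 0.7127²) = 1/√0.4921 = 1.426; τ_2 = 10.98/1.426 = 7.702 years.
Total proper time: τ_1 + 7.702 = 63.80, so τ_1 = 63.80 − 7.702 = 56.10 years.
γ_1 = 63.67/56.10 = 1.135; β = √(1 − 1/γ²) = √0.2237.

β = 0.473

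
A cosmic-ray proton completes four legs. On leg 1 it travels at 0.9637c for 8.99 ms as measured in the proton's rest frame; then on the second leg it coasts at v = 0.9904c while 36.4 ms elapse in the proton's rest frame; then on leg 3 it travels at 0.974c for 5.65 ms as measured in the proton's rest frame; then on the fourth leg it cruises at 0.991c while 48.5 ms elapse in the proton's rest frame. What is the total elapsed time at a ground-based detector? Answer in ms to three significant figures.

Leg 1: γ = 1/√(1 − 0.9637²) = 1/√0.07128 = 3.745; Δt_1 = 3.745 × 8.99 = 33.67 ms.
Leg 2: γ = 1/√(1 − 0.9904²) = 1/√0.01911 = 7.234; Δt_2 = 7.234 × 36.4 = 263.3 ms.
Leg 3: γ = 1/√(1 − 0.974²) = 1/√0.05132 = 4.414; Δt_3 = 4.414 × 5.65 = 24.94 ms.
Leg 4: γ = 1/√(1 − 0.991²) = 1/√0.01792 = 7.470; Δt_4 = 7.470 × 48.5 = 362.3 ms.
Total: 33.67 + 263.3 + 24.94 + 362.3 ms.

Δt = 684 ms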